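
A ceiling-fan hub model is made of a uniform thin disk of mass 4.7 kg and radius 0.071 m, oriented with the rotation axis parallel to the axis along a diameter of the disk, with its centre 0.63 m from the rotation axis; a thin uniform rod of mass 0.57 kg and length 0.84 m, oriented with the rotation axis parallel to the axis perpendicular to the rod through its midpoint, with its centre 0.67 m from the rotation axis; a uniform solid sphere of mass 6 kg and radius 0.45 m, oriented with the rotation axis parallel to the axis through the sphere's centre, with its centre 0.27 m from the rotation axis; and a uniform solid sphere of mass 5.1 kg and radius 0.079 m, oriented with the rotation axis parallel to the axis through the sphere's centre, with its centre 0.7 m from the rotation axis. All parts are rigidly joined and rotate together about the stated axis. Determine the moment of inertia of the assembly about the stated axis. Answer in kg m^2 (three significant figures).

5.60

Thin disk: I_cm = (1/4)MR² = (1/4)(4.7)(0.071)² = 0.0059232 kg m^2; centre at d = 0.63 m, so the parallel axis theorem gives I = 0.0059232 + (4.7)(0.63)² = 1.8714 kg m^2.
Thin rod: I_cm = (1/12)ML² = (1/12)(0.57)(0.84)² = 0.033516 kg m^2; centre at d = 0.67 m, so the parallel axis theorem gives I = 0.033516 + (0.57)(0.67)² = 0.28939 kg m^2.
Solid sphere: I_cm = (2/5)MR² = (2/5)(6)(0.45)² = 0.486 kg m^2; centre at d = 0.27 m, so the parallel axis theorem gives I = 0.486 + (6)(0.27)² = 0.9234 kg m^2.
Solid sphere: I_cm = (2/5)MR² = (2/5)(5.1)(0.079)² = 0.012732 kg m^2; centre at d = 0.7 m, so the parallel axis theorem gives I = 0.012732 + (5.1)(0.7)² = 2.5117 kg m^2.
Total I = 1.8714 + 0.28939 + 0.9234 + 2.5117 = 5.5959 kg m^2.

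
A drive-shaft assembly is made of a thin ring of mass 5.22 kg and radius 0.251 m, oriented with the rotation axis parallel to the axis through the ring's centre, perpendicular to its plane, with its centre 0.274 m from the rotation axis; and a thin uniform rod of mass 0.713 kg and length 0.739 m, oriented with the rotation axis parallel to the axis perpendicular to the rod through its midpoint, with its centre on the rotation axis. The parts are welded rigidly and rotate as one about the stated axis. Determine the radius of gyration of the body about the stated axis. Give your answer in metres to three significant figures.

0.356

Thin ring: I_cm = MR² = (5.22)(0.251)² = 0.32887 kg m²; centre at d = 0.274 m, so the parallel axis theorem gives I = 0.32887 + (5.22)(0.274)² = 0.72076 kg m².
Thin rod: I_cm = (1/12)ML² = (1/12)(0.713)(0.739)² = 0.032449 kg m²; axis through the centre, so I = 0.032449 kg m².
Total I = 0.75321 kg m²; total mass M = 5.933 kg.
k = √(I/M) = √(0.75321/5.933) = 0.3563 m.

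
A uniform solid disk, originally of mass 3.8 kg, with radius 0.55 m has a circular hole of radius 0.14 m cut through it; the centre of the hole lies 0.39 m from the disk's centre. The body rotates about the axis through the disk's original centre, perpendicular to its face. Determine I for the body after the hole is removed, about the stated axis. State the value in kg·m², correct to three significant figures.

0.535

Unpierced body about its centre: I₀ = (1/2)MR² = (1/2)(3.8)(0.55)² = 0.57475 kg·m².
The removed disk has mass m = M·(r/R)² = (3.8)(0.14/0.55)² = 0.24621 kg (same uniform areal density).
Its moment of inertia about the rotation axis (parallel-axis theorem): I_hole = (1/2)mr² + md² = (1/2)(0.24621)(0.14)² + (0.24621)(0.39)² = 0.039862 kg·m².
Treating the hole as negative mass, I = I₀ − I_hole = 0.57475 − 0.039862 = 0.53489 kg·m².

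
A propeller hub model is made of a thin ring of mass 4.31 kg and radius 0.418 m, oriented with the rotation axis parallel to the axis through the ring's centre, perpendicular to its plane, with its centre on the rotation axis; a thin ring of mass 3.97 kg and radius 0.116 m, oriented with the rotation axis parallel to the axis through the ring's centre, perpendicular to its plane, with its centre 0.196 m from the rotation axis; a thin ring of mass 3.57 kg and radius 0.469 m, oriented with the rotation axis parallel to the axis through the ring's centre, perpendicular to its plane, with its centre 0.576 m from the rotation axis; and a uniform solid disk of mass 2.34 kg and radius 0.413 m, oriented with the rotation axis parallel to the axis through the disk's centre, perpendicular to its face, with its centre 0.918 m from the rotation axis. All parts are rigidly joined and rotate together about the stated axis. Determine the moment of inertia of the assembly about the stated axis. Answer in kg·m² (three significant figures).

Thin ring: I_cm = MR² = (4.31)(0.418)² = 0.75306 kg·m²; axis through the centre, so I = 0.75306 kg·m².
Thin ring: I_cm = MR² = (3.97)(0.116)² = 0.05342 kg·m²; centre at d = 0.196 m, so I = I_cm + Md² gives I = 0.05342 + (3.97)(0.196)² = 0.20593 kg·m².
Thin ring: I_cm = MR² = (3.57)(0.469)² = 0.78526 kg·m²; centre at d = 0.576 m, so I = I_cm + Md² gives I = 0.78526 + (3.57)(0.576)² = 1.9697 kg·m².
Solid disk: I_cm = (1/2)MR² = (1/2)(2.34)(0.413)² = 0.19957 kg·m²; centre at d = 0.918 m, so I = I_cm + Md² gives I = 0.19957 + (2.34)(0.918)² = 2.1715 kg·m².
Total I = 0.75306 + 0.20593 + 1.9697 + 2.1715 = 5.1002 kg·m².

5.10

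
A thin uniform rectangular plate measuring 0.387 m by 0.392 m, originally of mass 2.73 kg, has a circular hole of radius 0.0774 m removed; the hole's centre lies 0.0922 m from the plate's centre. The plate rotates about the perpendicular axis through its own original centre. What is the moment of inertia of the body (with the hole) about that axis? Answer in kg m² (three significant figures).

Unpierced body about its centre: I₀ = (1/12)M(a²+b²) = (1/12)(2.73)[(0.387)² + (0.392)²] = 0.069031 kg m².
The removed disk has mass m = M·πr²/(ab) = (2.73)·π(0.0774)²/(0.387·0.392) = 0.33869 kg (same uniform areal density).
Its moment of inertia about the rotation axis (parallel-axis theorem): I_hole = (1/2)mr² + md² = (1/2)(0.33869)(0.0774)² + (0.33869)(0.0922)² = 0.0038936 kg m².
Treating the hole as negative mass, I = I₀ − I_hole = 0.069031 − 0.0038936 = 0.065137 kg m².

0.0651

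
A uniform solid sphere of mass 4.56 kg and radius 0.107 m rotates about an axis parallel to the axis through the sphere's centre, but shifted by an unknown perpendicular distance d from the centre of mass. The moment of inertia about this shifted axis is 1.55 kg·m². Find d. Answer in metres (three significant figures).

About the centre-of-mass axis, I_cm = (2/5)MR² = (2/5)(4.56)(0.107)² = 0.020883 kg·m².
Parallel axis theorem: I = I_cm + Md², so Md² = 1.55 − 0.020883 = 1.5291 kg·m².
d = √(1.5291 / 4.56) = 0.57908 m.

0.579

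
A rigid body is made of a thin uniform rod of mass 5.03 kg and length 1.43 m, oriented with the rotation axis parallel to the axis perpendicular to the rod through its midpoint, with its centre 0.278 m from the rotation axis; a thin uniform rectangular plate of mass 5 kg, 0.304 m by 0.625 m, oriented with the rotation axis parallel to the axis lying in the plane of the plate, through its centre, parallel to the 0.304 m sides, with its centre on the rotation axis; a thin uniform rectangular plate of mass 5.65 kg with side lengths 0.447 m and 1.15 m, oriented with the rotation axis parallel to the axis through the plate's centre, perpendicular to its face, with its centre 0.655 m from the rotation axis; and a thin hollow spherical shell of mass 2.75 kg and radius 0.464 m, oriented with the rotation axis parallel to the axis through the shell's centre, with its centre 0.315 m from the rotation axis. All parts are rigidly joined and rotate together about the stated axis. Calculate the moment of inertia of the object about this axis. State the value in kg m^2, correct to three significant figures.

5.22

Thin rod: I_cm = (1/12)ML² = (1/12)(5.03)(1.43)² = 0.85715 kg m^2; centre at d = 0.278 m, so I = I_cm + Md² gives I = 0.85715 + (5.03)(0.278)² = 1.2459 kg m^2.
Rectangular plate: I_cm = (1/12)Mb² = (1/12)(5)(0.625)² = 0.16276 kg m^2; axis through the centre, so I = 0.16276 kg m^2.
Rectangular plate: I_cm = (1/12)M(a²+b²) = (1/12)(5.65)[(0.447)² + (1.15)²] = 0.71675 kg m^2; centre at d = 0.655 m, so I = I_cm + Md² gives I = 0.71675 + (5.65)(0.655)² = 3.1407 kg m^2.
Spherical shell: I_cm = (2/3)MR² = (2/3)(2.75)(0.464)² = 0.39471 kg m^2; centre at d = 0.315 m, so I = I_cm + Md² gives I = 0.39471 + (2.75)(0.315)² = 0.66758 kg m^2.
Total I = 1.2459 + 0.16276 + 3.1407 + 0.66758 = 5.217 kg m^2.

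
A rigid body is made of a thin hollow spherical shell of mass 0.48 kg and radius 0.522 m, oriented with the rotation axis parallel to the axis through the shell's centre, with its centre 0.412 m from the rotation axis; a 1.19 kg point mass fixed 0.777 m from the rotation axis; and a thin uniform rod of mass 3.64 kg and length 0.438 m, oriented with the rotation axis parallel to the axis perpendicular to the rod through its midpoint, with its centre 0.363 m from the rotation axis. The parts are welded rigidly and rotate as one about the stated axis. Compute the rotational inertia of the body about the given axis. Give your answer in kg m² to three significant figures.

Spherical shell: I_cm = (2/3)MR² = (2/3)(0.48)(0.522)² = 0.087195 kg m²; centre at d = 0.412 m, so the parallel axis theorem gives I = 0.087195 + (0.48)(0.412)² = 0.16867 kg m².
Point mass: I_cm = 0; centre at d = 0.777 m, so the parallel axis theorem gives I = 0 + (1.19)(0.777)² = 0.71844 kg m².
Thin rod: I_cm = (1/12)ML² = (1/12)(3.64)(0.438)² = 0.058193 kg m²; centre at d = 0.363 m, so the parallel axis theorem gives I = 0.058193 + (3.64)(0.363)² = 0.53783 kg m².
Total I = 0.16867 + 0.71844 + 0.53783 = 1.4249 kg m².

1.42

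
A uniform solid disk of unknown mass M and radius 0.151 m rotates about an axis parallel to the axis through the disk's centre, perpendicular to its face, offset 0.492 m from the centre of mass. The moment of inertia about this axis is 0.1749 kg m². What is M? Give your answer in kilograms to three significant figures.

I = I_cm + Md² = (1/2)MR² + Md² = M·[0.5·(0.151)² + (0.492)²] = M·0.25346.
So M = 0.1749 / 0.25346 = 0.69004 kg.

0.690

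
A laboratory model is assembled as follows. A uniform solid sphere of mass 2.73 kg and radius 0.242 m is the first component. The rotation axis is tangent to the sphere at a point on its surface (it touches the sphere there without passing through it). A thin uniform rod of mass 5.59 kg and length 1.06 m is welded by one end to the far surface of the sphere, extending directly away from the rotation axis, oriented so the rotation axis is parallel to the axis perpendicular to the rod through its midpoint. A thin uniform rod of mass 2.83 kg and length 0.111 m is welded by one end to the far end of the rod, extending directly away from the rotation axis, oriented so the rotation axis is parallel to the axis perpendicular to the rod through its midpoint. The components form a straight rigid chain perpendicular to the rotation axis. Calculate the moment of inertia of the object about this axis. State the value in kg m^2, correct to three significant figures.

13.7

Solid sphere: I_cm = (2/5)MR² = (2/5)(2.73)(0.242)² = 0.063952 kg m^2; centre at d = 0.242 m, so the parallel axis theorem gives I = 0.063952 + (2.73)(0.242)² = 0.22383 kg m^2.
Thin rod: I_cm = (1/12)ML² = (1/12)(5.59)(1.06)² = 0.52341 kg m^2; centre at d = 0.242 + 0.242 + 0.53 = 1.014 m, so the parallel axis theorem gives I = 0.52341 + (5.59)(1.014)² = 6.271 kg m^2.
Thin rod: I_cm = (1/12)ML² = (1/12)(2.83)(0.111)² = 0.0029057 kg m^2; centre at d = 0.242 + 0.242 + 0.53 + 0.53 + 0.0555 = 1.5995 m, so the parallel axis theorem gives I = 0.0029057 + (2.83)(1.5995)² = 7.2432 kg m^2.
Total I = 0.22383 + 6.271 + 7.2432 = 13.738 kg m^2.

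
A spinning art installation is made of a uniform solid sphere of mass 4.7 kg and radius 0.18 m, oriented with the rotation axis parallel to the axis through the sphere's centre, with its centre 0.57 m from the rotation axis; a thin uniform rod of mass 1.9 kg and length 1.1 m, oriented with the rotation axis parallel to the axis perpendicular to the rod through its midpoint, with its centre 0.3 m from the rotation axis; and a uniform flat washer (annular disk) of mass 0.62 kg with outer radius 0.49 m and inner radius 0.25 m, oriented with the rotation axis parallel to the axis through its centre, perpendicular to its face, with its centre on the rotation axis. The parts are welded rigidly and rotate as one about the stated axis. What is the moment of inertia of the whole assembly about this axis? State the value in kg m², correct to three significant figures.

2.04

Solid sphere: I_cm = (2/5)MR² = (2/5)(4.7)(0.18)² = 0.060912 kg m²; centre at d = 0.57 m, so the parallel axis theorem gives I = 0.060912 + (4.7)(0.57)² = 1.5879 kg m².
Thin rod: I_cm = (1/12)ML² = (1/12)(1.9)(1.1)² = 0.19158 kg m²; centre at d = 0.3 m, so the parallel axis theorem gives I = 0.19158 + (1.9)(0.3)² = 0.36258 kg m².
Annular disk: I_cm = (1/2)M(R²+r²) = (1/2)(0.62)[(0.49)² + (0.25)²] = 0.093806 kg m²; axis through the centre, so I = 0.093806 kg m².
Total I = 1.5879 + 0.36258 + 0.093806 = 2.0443 kg m².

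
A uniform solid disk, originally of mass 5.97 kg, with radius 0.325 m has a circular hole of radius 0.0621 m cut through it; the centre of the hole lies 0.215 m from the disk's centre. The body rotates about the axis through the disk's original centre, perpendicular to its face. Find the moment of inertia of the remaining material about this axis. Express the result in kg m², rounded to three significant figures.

0.305

Unpierced body about its centre: I₀ = (1/2)MR² = (1/2)(5.97)(0.325)² = 0.31529 kg m².
The removed disk has mass m = M·(r/R)² = (5.97)(0.0621/0.325)² = 0.21797 kg (same uniform areal density).
Its moment of inertia about the rotation axis (parallel-axis theorem): I_hole = (1/2)mr² + md² = (1/2)(0.21797)(0.0621)² + (0.21797)(0.215)² = 0.010496 kg m².
Treating the hole as negative mass, I = I₀ − I_hole = 0.31529 − 0.010496 = 0.30479 kg m².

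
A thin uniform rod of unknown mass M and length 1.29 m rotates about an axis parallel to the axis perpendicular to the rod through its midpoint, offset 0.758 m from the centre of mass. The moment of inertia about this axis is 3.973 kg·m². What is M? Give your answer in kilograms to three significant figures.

I = I_cm + Md² = (1/12)ML² + Md² = M·[0.0833333·(1.29)² + (0.758)²] = M·0.71324.
So M = 3.973 / 0.71324 = 5.5704 kg.

5.57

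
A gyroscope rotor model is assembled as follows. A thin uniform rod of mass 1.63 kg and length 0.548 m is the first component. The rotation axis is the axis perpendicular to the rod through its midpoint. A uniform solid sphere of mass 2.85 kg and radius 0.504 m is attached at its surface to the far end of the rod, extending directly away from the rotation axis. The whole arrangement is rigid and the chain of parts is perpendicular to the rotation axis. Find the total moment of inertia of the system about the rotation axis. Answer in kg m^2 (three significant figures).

2.06

Thin rod: I_cm = (1/12)ML² = (1/12)(1.63)(0.548)² = 0.040791 kg m^2; axis through the centre, so I = 0.040791 kg m^2.
Solid sphere: I_cm = (2/5)MR² = (2/5)(2.85)(0.504)² = 0.28958 kg m^2; centre at d = 0.274 + 0.504 = 0.778 m, so the parallel axis theorem gives I = 0.28958 + (2.85)(0.778)² = 2.0146 kg m^2.
Total I = 0.040791 + 2.0146 = 2.0554 kg m^2.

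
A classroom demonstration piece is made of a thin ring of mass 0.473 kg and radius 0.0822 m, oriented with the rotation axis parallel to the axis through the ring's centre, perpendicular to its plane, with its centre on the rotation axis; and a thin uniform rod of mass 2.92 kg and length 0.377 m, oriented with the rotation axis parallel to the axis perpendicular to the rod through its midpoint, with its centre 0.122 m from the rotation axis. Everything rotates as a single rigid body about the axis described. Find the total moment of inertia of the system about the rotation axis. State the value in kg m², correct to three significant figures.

Thin ring: I_cm = MR² = (0.473)(0.0822)² = 0.003196 kg m²; axis through the centre, so I = 0.003196 kg m².
Thin rod: I_cm = (1/12)ML² = (1/12)(2.92)(0.377)² = 0.034585 kg m²; centre at d = 0.122 m, so I = I_cm + Md² gives I = 0.034585 + (2.92)(0.122)² = 0.078046 kg m².
Total I = 0.003196 + 0.078046 = 0.081242 kg m².

0.0812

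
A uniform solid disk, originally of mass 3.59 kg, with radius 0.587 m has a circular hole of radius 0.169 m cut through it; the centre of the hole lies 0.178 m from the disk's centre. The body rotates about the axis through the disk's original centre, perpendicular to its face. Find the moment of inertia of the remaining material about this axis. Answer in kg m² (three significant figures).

Unpierced body about its centre: I₀ = (1/2)MR² = (1/2)(3.59)(0.587)² = 0.6185 kg m².
The removed disk has mass m = M·(r/R)² = (3.59)(0.169/0.587)² = 0.29757 kg (same uniform areal density).
Its moment of inertia about the rotation axis (parallel-axis theorem): I_hole = (1/2)mr² + md² = (1/2)(0.29757)(0.169)² + (0.29757)(0.178)² = 0.013678 kg m².
Treating the hole as negative mass, I = I₀ − I_hole = 0.6185 − 0.013678 = 0.60482 kg m².

0.605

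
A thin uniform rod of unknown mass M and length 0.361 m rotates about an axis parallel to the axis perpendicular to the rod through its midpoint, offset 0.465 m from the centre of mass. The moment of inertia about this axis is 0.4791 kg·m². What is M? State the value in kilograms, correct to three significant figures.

I = I_cm + Md² = (1/12)ML² + Md² = M·[0.0833333·(0.361)² + (0.465)²] = M·0.22709.
So M = 0.4791 / 0.22709 = 2.1098 kg.

2.11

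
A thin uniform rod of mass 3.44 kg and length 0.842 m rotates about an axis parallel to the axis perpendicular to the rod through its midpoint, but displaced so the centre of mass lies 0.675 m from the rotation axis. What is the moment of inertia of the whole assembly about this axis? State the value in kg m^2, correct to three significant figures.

1.77

I_cm = (1/12)ML² = (1/12)(3.44)(0.842)² = 0.20324 kg m^2; centre at d = 0.675 m, so I = I_cm + Md² gives I = 0.20324 + (3.44)(0.675)² = 1.7706 kg m^2.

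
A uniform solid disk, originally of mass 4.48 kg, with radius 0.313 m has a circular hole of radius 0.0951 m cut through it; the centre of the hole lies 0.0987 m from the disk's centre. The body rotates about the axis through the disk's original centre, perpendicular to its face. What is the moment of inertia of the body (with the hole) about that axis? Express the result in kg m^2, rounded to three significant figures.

0.214

Unpierced body about its centre: I₀ = (1/2)MR² = (1/2)(4.48)(0.313)² = 0.21945 kg m^2.
The removed disk has mass m = M·(r/R)² = (4.48)(0.0951/0.313)² = 0.41357 kg (same uniform areal density).
Its moment of inertia about the rotation axis (parallel-axis theorem): I_hole = (1/2)mr² + md² = (1/2)(0.41357)(0.0951)² + (0.41357)(0.0987)² = 0.0058991 kg m^2.
Treating the hole as negative mass, I = I₀ − I_hole = 0.21945 − 0.0058991 = 0.21355 kg m^2.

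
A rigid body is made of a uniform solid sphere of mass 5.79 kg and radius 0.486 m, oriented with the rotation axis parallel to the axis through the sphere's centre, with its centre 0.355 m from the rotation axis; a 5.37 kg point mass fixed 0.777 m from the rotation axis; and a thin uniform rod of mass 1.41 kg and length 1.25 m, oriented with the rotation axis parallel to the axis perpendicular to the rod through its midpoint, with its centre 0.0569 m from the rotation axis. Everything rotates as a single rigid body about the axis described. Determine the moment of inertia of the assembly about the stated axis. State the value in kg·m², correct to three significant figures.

4.71

Solid sphere: I_cm = (2/5)MR² = (2/5)(5.79)(0.486)² = 0.54703 kg·m²; centre at d = 0.355 m, so I = I_cm + Md² gives I = 0.54703 + (5.79)(0.355)² = 1.2767 kg·m².
Point mass: I_cm = 0; centre at d = 0.777 m, so I = I_cm + Md² gives I = 0 + (5.37)(0.777)² = 3.242 kg·m².
Thin rod: I_cm = (1/12)ML² = (1/12)(1.41)(1.25)² = 0.18359 kg·m²; centre at d = 0.0569 m, so I = I_cm + Md² gives I = 0.18359 + (1.41)(0.0569)² = 0.18816 kg·m².
Total I = 1.2767 + 3.242 + 0.18816 = 4.7069 kg·m².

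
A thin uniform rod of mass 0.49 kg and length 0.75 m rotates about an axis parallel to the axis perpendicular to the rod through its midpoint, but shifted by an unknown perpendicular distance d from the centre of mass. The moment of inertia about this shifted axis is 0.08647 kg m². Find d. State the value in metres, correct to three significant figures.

About the centre-of-mass axis, I_cm = (1/12)ML² = (1/12)(0.49)(0.75)² = 0.022969 kg m².
Parallel axis theorem: I = I_cm + Md², so Md² = 0.08647 − 0.022969 = 0.063501 kg m².
d = √(0.063501 / 0.49) = 0.35999 m.

0.360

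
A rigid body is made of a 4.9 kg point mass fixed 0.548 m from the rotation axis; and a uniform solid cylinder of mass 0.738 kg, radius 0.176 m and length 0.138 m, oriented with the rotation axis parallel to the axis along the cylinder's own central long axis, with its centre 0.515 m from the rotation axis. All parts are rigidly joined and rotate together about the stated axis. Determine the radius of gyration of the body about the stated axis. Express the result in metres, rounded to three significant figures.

Point mass: I_cm = 0; centre at d = 0.548 m, so I = I_cm + Md² gives I = 0 + (4.9)(0.548)² = 1.4715 kg m².
Solid cylinder: I_cm = (1/2)MR² = (1/2)(0.738)(0.176)² = 0.01143 kg m²; centre at d = 0.515 m, so I = I_cm + Md² gives I = 0.01143 + (0.738)(0.515)² = 0.20717 kg m².
Total I = 1.6787 kg m²; total mass M = 5.638 kg.
k = √(I/M) = √(1.6787/5.638) = 0.54566 m.

0.546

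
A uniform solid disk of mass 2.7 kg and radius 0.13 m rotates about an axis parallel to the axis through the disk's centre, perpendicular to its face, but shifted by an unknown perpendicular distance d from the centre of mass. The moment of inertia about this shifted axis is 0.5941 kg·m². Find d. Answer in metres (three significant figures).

0.460

About the centre-of-mass axis, I_cm = (1/2)MR² = (1/2)(2.7)(0.13)² = 0.022815 kg·m².
Parallel axis theorem: I = I_cm + Md², so Md² = 0.5941 − 0.022815 = 0.57128 kg·m².
d = √(0.57128 / 2.7) = 0.45999 m.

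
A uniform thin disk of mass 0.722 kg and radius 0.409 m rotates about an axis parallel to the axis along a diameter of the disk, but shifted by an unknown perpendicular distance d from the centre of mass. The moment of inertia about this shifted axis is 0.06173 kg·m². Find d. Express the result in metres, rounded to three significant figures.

0.209

About the centre-of-mass axis, I_cm = (1/4)MR² = (1/4)(0.722)(0.409)² = 0.030194 kg·m².
Parallel axis theorem: I = I_cm + Md², so Md² = 0.06173 − 0.030194 = 0.031536 kg·m².
d = √(0.031536 / 0.722) = 0.20899 m.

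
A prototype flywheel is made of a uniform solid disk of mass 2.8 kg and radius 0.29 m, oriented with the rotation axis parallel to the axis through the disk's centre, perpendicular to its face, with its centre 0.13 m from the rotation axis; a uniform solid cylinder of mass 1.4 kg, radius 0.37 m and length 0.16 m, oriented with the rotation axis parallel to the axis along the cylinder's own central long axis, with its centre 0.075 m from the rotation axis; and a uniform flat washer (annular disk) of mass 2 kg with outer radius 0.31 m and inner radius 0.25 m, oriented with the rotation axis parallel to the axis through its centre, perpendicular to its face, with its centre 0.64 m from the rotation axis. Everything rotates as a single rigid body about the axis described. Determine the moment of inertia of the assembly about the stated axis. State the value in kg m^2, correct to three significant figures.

1.25

Solid disk: I_cm = (1/2)MR² = (1/2)(2.8)(0.29)² = 0.11774 kg m^2; centre at d = 0.13 m, so I = I_cm + Md² gives I = 0.11774 + (2.8)(0.13)² = 0.16506 kg m^2.
Solid cylinder: I_cm = (1/2)MR² = (1/2)(1.4)(0.37)² = 0.09583 kg m^2; centre at d = 0.075 m, so I = I_cm + Md² gives I = 0.09583 + (1.4)(0.075)² = 0.1037 kg m^2.
Annular disk: I_cm = (1/2)M(R²+r²) = (1/2)(2)[(0.31)² + (0.25)²] = 0.1586 kg m^2; centre at d = 0.64 m, so I = I_cm + Md² gives I = 0.1586 + (2)(0.64)² = 0.9778 kg m^2.
Total I = 0.16506 + 0.1037 + 0.9778 = 1.2466 kg m^2.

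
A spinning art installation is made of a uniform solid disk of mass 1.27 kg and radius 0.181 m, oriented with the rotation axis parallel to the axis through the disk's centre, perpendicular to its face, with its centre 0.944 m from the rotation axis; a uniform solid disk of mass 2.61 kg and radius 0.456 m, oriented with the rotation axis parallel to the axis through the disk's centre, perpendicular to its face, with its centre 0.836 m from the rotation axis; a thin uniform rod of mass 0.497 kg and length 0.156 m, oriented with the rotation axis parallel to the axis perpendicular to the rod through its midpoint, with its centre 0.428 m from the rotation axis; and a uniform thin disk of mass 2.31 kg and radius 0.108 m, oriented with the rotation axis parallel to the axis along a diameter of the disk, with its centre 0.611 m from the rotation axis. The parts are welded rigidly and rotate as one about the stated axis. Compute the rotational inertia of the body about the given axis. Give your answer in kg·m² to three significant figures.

4.21

Solid disk: I_cm = (1/2)MR² = (1/2)(1.27)(0.181)² = 0.020803 kg·m²; centre at d = 0.944 m, so the parallel axis theorem gives I = 0.020803 + (1.27)(0.944)² = 1.1525 kg·m².
Solid disk: I_cm = (1/2)MR² = (1/2)(2.61)(0.456)² = 0.27136 kg·m²; centre at d = 0.836 m, so the parallel axis theorem gives I = 0.27136 + (2.61)(0.836)² = 2.0955 kg·m².
Thin rod: I_cm = (1/12)ML² = (1/12)(0.497)(0.156)² = 0.0010079 kg·m²; centre at d = 0.428 m, so the parallel axis theorem gives I = 0.0010079 + (0.497)(0.428)² = 0.09205 kg·m².
Thin disk: I_cm = (1/4)MR² = (1/4)(2.31)(0.108)² = 0.006736 kg·m²; centre at d = 0.611 m, so the parallel axis theorem gives I = 0.006736 + (2.31)(0.611)² = 0.86911 kg·m².
Total I = 1.1525 + 2.0955 + 0.09205 + 0.86911 = 4.2092 kg·m².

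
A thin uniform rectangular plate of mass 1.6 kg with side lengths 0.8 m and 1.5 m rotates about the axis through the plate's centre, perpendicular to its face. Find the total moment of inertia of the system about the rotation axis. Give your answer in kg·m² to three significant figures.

0.385

I_cm = (1/12)M(a²+b²) = (1/12)(1.6)[(0.8)² + (1.5)²] = 0.38533 kg·m²; axis through the centre, so I = 0.38533 kg·m².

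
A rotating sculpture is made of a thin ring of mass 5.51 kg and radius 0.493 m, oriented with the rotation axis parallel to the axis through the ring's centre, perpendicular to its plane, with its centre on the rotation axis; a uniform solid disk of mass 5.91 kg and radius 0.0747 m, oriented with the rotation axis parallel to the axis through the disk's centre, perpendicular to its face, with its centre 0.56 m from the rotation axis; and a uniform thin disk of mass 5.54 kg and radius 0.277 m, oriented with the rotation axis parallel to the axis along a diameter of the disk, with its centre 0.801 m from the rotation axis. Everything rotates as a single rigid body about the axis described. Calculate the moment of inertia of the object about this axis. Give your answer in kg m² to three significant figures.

Thin ring: I_cm = MR² = (5.51)(0.493)² = 1.3392 kg m²; axis through the centre, so I = 1.3392 kg m².
Solid disk: I_cm = (1/2)MR² = (1/2)(5.91)(0.0747)² = 0.016489 kg m²; centre at d = 0.56 m, so the parallel axis theorem gives I = 0.016489 + (5.91)(0.56)² = 1.8699 kg m².
Thin disk: I_cm = (1/4)MR² = (1/4)(5.54)(0.277)² = 0.10627 kg m²; centre at d = 0.801 m, so the parallel axis theorem gives I = 0.10627 + (5.54)(0.801)² = 3.6607 kg m².
Total I = 1.3392 + 1.8699 + 3.6607 = 6.8698 kg m².

6.87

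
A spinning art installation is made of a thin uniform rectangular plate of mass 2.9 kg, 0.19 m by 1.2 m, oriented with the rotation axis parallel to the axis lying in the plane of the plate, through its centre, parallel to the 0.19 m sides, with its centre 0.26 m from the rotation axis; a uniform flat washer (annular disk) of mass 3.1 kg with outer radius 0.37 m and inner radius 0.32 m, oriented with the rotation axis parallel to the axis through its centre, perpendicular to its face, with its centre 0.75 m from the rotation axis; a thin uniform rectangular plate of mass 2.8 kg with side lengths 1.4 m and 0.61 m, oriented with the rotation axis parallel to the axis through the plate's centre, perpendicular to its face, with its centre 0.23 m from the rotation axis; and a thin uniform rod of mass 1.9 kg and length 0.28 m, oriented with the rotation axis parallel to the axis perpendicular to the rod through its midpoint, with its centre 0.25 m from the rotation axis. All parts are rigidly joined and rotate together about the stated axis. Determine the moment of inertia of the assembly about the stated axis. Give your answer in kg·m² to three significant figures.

Rectangular plate: I_cm = (1/12)Mb² = (1/12)(2.9)(1.2)² = 0.348 kg·m²; centre at d = 0.26 m, so the parallel axis theorem gives I = 0.348 + (2.9)(0.26)² = 0.54404 kg·m².
Annular disk: I_cm = (1/2)M(R²+r²) = (1/2)(3.1)[(0.37)² + (0.32)²] = 0.37092 kg·m²; centre at d = 0.75 m, so the parallel axis theorem gives I = 0.37092 + (3.1)(0.75)² = 2.1147 kg·m².
Rectangular plate: I_cm = (1/12)M(a²+b²) = (1/12)(2.8)[(1.4)² + (0.61)²] = 0.54416 kg·m²; centre at d = 0.23 m, so the parallel axis theorem gives I = 0.54416 + (2.8)(0.23)² = 0.69228 kg·m².
Thin rod: I_cm = (1/12)ML² = (1/12)(1.9)(0.28)² = 0.012413 kg·m²; centre at d = 0.25 m, so the parallel axis theorem gives I = 0.012413 + (1.9)(0.25)² = 0.13116 kg·m².
Total I = 0.54404 + 2.1147 + 0.69228 + 0.13116 = 3.4821 kg·m².

3.48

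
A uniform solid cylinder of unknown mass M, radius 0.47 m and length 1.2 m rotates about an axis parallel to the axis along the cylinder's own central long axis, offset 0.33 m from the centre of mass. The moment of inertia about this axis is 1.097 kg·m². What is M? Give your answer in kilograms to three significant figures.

I = I_cm + Md² = (1/2)MR² + Md² = M·[0.5·(0.47)² + (0.33)²] = M·0.21935.
So M = 1.097 / 0.21935 = 5.0011 kg.

5.00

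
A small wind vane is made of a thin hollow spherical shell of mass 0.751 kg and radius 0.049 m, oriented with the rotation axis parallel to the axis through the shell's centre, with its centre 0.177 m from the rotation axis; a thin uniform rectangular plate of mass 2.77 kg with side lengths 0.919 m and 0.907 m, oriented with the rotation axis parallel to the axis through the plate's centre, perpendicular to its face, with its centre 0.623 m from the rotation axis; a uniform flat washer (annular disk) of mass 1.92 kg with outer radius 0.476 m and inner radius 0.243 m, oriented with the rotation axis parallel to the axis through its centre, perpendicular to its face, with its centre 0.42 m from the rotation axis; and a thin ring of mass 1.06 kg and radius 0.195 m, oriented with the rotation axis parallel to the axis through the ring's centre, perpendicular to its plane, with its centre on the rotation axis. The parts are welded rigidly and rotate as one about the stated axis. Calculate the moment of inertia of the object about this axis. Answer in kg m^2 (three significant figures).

2.14

Spherical shell: I_cm = (2/3)MR² = (2/3)(0.751)(0.049)² = 0.0012021 kg m^2; centre at d = 0.177 m, so I = I_cm + Md² gives I = 0.0012021 + (0.751)(0.177)² = 0.02473 kg m^2.
Rectangular plate: I_cm = (1/12)M(a²+b²) = (1/12)(2.77)[(0.919)² + (0.907)²] = 0.38485 kg m^2; centre at d = 0.623 m, so I = I_cm + Md² gives I = 0.38485 + (2.77)(0.623)² = 1.46 kg m^2.
Annular disk: I_cm = (1/2)M(R²+r²) = (1/2)(1.92)[(0.476)² + (0.243)²] = 0.2742 kg m^2; centre at d = 0.42 m, so I = I_cm + Md² gives I = 0.2742 + (1.92)(0.42)² = 0.61289 kg m^2.
Thin ring: I_cm = MR² = (1.06)(0.195)² = 0.040307 kg m^2; axis through the centre, so I = 0.040307 kg m^2.
Total I = 0.02473 + 1.46 + 0.61289 + 0.040307 = 2.1379 kg m^2.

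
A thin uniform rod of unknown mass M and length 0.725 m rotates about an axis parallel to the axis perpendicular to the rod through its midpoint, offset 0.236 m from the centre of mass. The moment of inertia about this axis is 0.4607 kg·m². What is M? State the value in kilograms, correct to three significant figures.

4.63

I = I_cm + Md² = (1/12)ML² + Md² = M·[0.0833333·(0.725)² + (0.236)²] = M·0.099498.
So M = 0.4607 / 0.099498 = 4.6302 kg.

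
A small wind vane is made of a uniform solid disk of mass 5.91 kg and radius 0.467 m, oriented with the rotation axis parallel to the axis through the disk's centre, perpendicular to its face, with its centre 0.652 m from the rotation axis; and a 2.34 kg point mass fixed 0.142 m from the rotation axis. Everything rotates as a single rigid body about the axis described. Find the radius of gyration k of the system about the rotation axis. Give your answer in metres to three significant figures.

0.623

Solid disk: I_cm = (1/2)MR² = (1/2)(5.91)(0.467)² = 0.64445 kg m^2; centre at d = 0.652 m, so the parallel axis theorem gives I = 0.64445 + (5.91)(0.652)² = 3.1568 kg m^2.
Point mass: I_cm = 0; centre at d = 0.142 m, so the parallel axis theorem gives I = 0 + (2.34)(0.142)² = 0.047184 kg m^2.
Total I = 3.204 kg m^2; total mass M = 8.25 kg.
k = √(I/M) = √(3.204/8.25) = 0.62319 m.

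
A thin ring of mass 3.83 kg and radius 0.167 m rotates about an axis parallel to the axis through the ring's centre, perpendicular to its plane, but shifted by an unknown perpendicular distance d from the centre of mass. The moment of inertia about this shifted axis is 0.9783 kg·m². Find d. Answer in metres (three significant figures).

0.477

About the centre-of-mass axis, I_cm = MR² = (3.83)(0.167)² = 0.10681 kg·m².
Parallel axis theorem: I = I_cm + Md², so Md² = 0.9783 − 0.10681 = 0.87149 kg·m².
d = √(0.87149 / 3.83) = 0.47701 m.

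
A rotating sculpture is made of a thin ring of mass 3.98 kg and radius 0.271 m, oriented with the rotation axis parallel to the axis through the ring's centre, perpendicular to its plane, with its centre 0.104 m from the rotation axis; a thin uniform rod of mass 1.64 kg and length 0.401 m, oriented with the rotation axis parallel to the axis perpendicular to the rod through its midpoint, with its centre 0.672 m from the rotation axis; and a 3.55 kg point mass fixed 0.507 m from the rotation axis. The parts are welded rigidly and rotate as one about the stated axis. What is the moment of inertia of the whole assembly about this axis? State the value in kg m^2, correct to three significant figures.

2.01

Thin ring: I_cm = MR² = (3.98)(0.271)² = 0.2923 kg m^2; centre at d = 0.104 m, so the parallel axis theorem gives I = 0.2923 + (3.98)(0.104)² = 0.33534 kg m^2.
Thin rod: I_cm = (1/12)ML² = (1/12)(1.64)(0.401)² = 0.021976 kg m^2; centre at d = 0.672 m, so the parallel axis theorem gives I = 0.021976 + (1.64)(0.672)² = 0.76257 kg m^2.
Point mass: I_cm = 0; centre at d = 0.507 m, so the parallel axis theorem gives I = 0 + (3.55)(0.507)² = 0.91252 kg m^2.
Total I = 0.33534 + 0.76257 + 0.91252 = 2.0104 kg m^2.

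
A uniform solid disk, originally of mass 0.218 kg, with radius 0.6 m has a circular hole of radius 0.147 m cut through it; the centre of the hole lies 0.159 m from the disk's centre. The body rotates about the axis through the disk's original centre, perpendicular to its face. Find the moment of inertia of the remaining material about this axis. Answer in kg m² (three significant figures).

Unpierced body about its centre: I₀ = (1/2)MR² = (1/2)(0.218)(0.6)² = 0.03924 kg m².
The removed disk has mass m = M·(r/R)² = (0.218)(0.147/0.6)² = 0.013085 kg (same uniform areal density).
Its moment of inertia about the rotation axis (parallel-axis theorem): I_hole = (1/2)mr² + md² = (1/2)(0.013085)(0.147)² + (0.013085)(0.159)² = 0.0004722 kg m².
Treating the hole as negative mass, I = I₀ − I_hole = 0.03924 − 0.0004722 = 0.038768 kg m².

0.0388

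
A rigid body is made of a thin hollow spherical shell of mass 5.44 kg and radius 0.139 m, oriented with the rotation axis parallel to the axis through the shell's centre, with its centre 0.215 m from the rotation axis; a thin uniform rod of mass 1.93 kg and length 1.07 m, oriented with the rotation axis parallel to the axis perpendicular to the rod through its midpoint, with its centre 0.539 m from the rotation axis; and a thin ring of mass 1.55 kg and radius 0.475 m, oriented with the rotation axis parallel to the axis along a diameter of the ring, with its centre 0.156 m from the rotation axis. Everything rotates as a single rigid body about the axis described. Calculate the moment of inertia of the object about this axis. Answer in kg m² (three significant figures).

Spherical shell: I_cm = (2/3)MR² = (2/3)(5.44)(0.139)² = 0.070071 kg m²; centre at d = 0.215 m, so the parallel axis theorem gives I = 0.070071 + (5.44)(0.215)² = 0.32153 kg m².
Thin rod: I_cm = (1/12)ML² = (1/12)(1.93)(1.07)² = 0.18414 kg m²; centre at d = 0.539 m, so the parallel axis theorem gives I = 0.18414 + (1.93)(0.539)² = 0.74484 kg m².
Thin ring: I_cm = (1/2)MR² = (1/2)(1.55)(0.475)² = 0.17486 kg m²; centre at d = 0.156 m, so the parallel axis theorem gives I = 0.17486 + (1.55)(0.156)² = 0.21258 kg m².
Total I = 0.32153 + 0.74484 + 0.21258 = 1.279 kg m².

1.28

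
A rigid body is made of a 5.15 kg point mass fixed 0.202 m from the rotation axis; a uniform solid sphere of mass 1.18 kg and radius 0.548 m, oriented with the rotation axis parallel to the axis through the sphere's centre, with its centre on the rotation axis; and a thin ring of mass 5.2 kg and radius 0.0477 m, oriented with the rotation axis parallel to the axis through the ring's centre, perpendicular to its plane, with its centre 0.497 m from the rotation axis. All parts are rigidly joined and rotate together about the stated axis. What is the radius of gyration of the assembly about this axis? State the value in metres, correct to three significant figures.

Point mass: I_cm = 0; centre at d = 0.202 m, so I = I_cm + Md² gives I = 0 + (5.15)(0.202)² = 0.21014 kg m^2.
Solid sphere: I_cm = (2/5)MR² = (2/5)(1.18)(0.548)² = 0.14174 kg m^2; axis through the centre, so I = 0.14174 kg m^2.
Thin ring: I_cm = MR² = (5.2)(0.0477)² = 0.011832 kg m^2; centre at d = 0.497 m, so I = I_cm + Md² gives I = 0.011832 + (5.2)(0.497)² = 1.2963 kg m^2.
Total I = 1.6482 kg m^2; total mass M = 11.53 kg.
k = √(I/M) = √(1.6482/11.53) = 0.37808 m.

0.378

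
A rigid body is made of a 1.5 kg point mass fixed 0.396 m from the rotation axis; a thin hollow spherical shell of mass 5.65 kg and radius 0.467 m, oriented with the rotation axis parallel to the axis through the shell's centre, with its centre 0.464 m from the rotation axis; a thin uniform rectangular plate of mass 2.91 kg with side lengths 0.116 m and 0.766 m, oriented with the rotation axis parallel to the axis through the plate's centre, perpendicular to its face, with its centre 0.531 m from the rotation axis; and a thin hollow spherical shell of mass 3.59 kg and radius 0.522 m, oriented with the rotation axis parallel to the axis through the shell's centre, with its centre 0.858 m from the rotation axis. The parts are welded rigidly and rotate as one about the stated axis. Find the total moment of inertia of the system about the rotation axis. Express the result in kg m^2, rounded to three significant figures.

Point mass: I_cm = 0; centre at d = 0.396 m, so the parallel axis theorem gives I = 0 + (1.5)(0.396)² = 0.23522 kg m^2.
Spherical shell: I_cm = (2/3)MR² = (2/3)(5.65)(0.467)² = 0.82147 kg m^2; centre at d = 0.464 m, so the parallel axis theorem gives I = 0.82147 + (5.65)(0.464)² = 2.0379 kg m^2.
Rectangular plate: I_cm = (1/12)M(a²+b²) = (1/12)(2.91)[(0.116)² + (0.766)²] = 0.14555 kg m^2; centre at d = 0.531 m, so the parallel axis theorem gives I = 0.14555 + (2.91)(0.531)² = 0.96606 kg m^2.
Spherical shell: I_cm = (2/3)MR² = (2/3)(3.59)(0.522)² = 0.65215 kg m^2; centre at d = 0.858 m, so the parallel axis theorem gives I = 0.65215 + (3.59)(0.858)² = 3.295 kg m^2.
Total I = 0.23522 + 2.0379 + 0.96606 + 3.295 = 6.5341 kg m^2.

6.53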